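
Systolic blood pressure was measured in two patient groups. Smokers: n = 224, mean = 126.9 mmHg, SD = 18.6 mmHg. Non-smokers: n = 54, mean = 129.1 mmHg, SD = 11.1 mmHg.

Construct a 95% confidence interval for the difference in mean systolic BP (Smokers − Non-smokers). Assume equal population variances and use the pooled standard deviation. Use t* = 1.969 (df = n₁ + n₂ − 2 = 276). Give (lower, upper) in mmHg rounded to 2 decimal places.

Pooled variance s_p² = [223·18.6² + 53·11.1²] / (224+54−2) = 303.1855, so s_p = 17.4122.
SE_diff = s_p·√(1/n₁ + 1/n₂) = 17.4122·√(1/224 + 1/54) = 2.6397.
t* = 1.969; margin = 1.969 × 2.6397 = 5.1976.
Difference = 126.9 − 129.1 = -2.2000.
-2.2000 ± 5.1976 → (-7.40, 3.00).

(-7.40, 3.00)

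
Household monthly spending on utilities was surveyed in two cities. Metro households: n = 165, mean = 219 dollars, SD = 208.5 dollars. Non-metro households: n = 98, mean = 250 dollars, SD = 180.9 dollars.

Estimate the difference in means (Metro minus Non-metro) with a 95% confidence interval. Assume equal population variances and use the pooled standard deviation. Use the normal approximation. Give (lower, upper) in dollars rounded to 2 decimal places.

Pooled variance s_p² = [164·208.5² + 97·180.9²] / (165+98−2) = 39477.9907, so s_p = 198.6907.
SE_diff = s_p·√(1/n₁ + 1/n₂) = 198.6907·√(1/165 + 1/98) = 25.3396.
z* = 1.960; margin = 1.960 × 25.3396 = 49.6656.
Difference = 219 − 250 = -31.0000.
-31.0000 ± 49.6656 → (-80.67, 18.67).

(-80.67, 18.67)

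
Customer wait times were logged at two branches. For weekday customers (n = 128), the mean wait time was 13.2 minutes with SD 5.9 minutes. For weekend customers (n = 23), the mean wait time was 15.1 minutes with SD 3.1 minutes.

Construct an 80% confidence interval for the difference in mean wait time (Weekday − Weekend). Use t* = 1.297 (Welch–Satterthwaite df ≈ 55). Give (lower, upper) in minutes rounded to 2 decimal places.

(-2.98, -0.82)

SE₁ = s₁/√n₁ = 5.9/√128 = 0.5215; SE₂ = 3.1/√23 = 0.6464.
Independent samples, unequal variances: SE_diff = √(SE₁² + SE₂²) = √(0.27196225 + 0.41783296) = 0.8305.
t* = 1.297, so margin of error = 1.297 × 0.8305 = 1.0772.
Difference in means = 13.2 − 15.1 = -1.9000.
-1.9000 ± 1.0772 → (-2.98, -0.82).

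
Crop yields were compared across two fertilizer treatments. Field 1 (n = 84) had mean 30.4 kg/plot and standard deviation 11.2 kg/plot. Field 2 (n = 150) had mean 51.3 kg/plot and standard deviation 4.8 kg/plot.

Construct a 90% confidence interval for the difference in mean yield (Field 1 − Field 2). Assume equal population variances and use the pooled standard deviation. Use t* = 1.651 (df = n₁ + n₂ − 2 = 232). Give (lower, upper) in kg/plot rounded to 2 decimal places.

(-22.64, -19.16)

Pooled variance s_p² = [83·11.2² + 149·4.8²] / (84+150−2) = 59.6745, so s_p = 7.7249.
SE_diff = s_p·√(1/n₁ + 1/n₂) = 7.7249·√(1/84 + 1/150) = 1.0527.
t* = 1.651; margin = 1.651 × 1.0527 = 1.7380.
Difference = 30.4 − 51.3 = -20.9000.
-20.9000 ± 1.7380 → (-22.64, -19.16).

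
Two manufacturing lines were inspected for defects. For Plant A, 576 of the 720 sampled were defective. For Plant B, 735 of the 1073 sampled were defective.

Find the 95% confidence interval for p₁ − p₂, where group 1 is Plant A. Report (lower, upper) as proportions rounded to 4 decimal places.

(0.0747, 0.1553)

First, p̂₁ = 576/720 = 0.8000; p̂₂ = 735/1073 = 0.6850.
The two standard errors are √(0.8000×0.2000/720) = 0.01491 and √(0.6850×0.3150/1073) = 0.01418.
Because the samples are independent, SE_diff = √(0.01491² + 0.01418²) = 0.02058.
Using z* = 1.960 for 95%, ME = 1.960 × 0.02058 = 0.04034.
p̂₁ − p̂₂ = 0.1150; interval 0.1150 ± 0.04034 gives (0.0747, 0.1553).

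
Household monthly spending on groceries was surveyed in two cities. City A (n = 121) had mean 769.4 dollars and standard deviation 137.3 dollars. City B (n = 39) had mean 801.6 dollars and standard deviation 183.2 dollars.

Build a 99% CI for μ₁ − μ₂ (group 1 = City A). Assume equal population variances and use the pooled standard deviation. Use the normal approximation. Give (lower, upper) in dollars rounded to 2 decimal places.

Pooled variance s_p² = [120·137.3² + 38·183.2²] / (121+39−2) = 22389.3666, so s_p = 149.6308.
SE_diff = s_p·√(1/n₁ + 1/n₂) = 149.6308·√(1/121 + 1/39) = 27.5522.
z* = 2.576; margin = 2.576 × 27.5522 = 70.9745.
Difference = 769.4 − 801.6 = -32.2000.
-32.2000 ± 70.9745 → (-103.17, 38.77).

(-103.17, 38.77)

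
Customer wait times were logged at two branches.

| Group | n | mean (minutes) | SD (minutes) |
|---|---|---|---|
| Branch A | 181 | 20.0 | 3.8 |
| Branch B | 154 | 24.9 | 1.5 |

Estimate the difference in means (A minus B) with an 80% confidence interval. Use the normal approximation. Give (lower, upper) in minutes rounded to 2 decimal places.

(-5.29, -4.51)

Standard errors of each mean: 3.8/√181 = 0.2825 and 1.5/√154 = 0.1209.
SE(x̄₁ − x̄₂) = √(0.2825² + 0.1209²) = 0.3073 for independent samples with unequal variances.
With z* = 1.282, the margin is 1.282 × 0.3073 = 0.3940.
x̄₁ − x̄₂ = 20.0 − 24.9 = -4.9000; the interval is -4.9000 ± 0.3940 = (-5.29, -4.51).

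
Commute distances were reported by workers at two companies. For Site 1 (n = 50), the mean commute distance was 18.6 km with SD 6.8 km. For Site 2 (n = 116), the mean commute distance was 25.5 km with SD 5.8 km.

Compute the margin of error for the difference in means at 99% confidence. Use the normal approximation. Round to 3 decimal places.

2.839

SE₁ = s₁/√n₁ = 6.8/√50 = 0.9617; SE₂ = 5.8/√116 = 0.5385.
Independent samples, unequal variances: SE_diff = √(SE₁² + SE₂²) = √(0.92486689 + 0.28998225) = 1.1022.
z* = 2.576, so margin of error = 2.576 × 1.1022 = 2.8393.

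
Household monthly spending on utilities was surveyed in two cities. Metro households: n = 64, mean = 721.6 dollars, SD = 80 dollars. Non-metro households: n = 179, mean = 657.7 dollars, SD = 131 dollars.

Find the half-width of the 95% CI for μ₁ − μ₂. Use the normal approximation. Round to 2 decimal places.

Per-group SEs: s₁/√n₁ = 80/√64 = 10.0000, s₂/√n₂ = 131/√179 = 9.7914.
Unpooled SE of the difference: √(100.0 + 95.87151396) = 13.9954.
Margin of error = z* · SE = 1.960 × 13.9954 = 27.4310.

27.43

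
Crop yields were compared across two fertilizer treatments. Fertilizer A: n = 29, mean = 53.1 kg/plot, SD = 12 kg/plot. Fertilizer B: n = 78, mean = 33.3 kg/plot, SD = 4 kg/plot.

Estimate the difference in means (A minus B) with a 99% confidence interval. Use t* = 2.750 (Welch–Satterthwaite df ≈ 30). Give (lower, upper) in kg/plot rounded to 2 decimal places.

Standard errors of each mean: 12/√29 = 2.2283 and 4/√78 = 0.4529.
SE(x̄₁ − x̄₂) = √(2.2283² + 0.4529²) = 2.2739 for independent samples with unequal variances.
With t* = 2.750, the margin is 2.750 × 2.2739 = 6.2532.
x̄₁ − x̄₂ = 53.1 − 33.3 = 19.8000; the interval is 19.8000 ± 6.2532 = (13.55, 26.05).

(13.55, 26.05)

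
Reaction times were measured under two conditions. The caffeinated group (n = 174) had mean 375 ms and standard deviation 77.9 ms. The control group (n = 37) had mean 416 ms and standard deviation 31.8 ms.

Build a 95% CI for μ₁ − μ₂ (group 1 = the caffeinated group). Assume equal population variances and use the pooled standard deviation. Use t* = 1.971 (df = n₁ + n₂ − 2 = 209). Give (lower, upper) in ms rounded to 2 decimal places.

Pooled variance s_p² = [173·77.9² + 36·31.8²] / (174+37−2) = 5197.3185, so s_p = 72.0924.
SE_diff = s_p·√(1/n₁ + 1/n₂) = 72.0924·√(1/174 + 1/37) = 13.0513.
t* = 1.971; margin = 1.971 × 13.0513 = 25.7241.
Difference = 375 − 416 = -41.0000.
-41.0000 ± 25.7241 → (-66.72, -15.28).

(-66.72, -15.28)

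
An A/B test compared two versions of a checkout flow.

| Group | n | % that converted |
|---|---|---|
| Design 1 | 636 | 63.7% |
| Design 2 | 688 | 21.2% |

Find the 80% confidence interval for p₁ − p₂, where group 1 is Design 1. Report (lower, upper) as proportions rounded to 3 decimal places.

Each SE is √(p̂(1−p̂)/n): √(0.6370·0.3630/636) = 0.01907 and √(0.2120·0.7880/688) = 0.01558.
SE(p̂₁ − p̂₂) = √(SE₁² + SE₂²) = √(0.0003636649 + 0.0002427364) = 0.02463, since the two samples are independent.
At 80% confidence z* = 1.282; margin = 1.282 × 0.02463 = 0.03158.
The difference is 0.6370 − 0.2120 = 0.4250, so the interval is 0.4250 ± 0.03158 = (0.393, 0.457).

(0.393, 0.457)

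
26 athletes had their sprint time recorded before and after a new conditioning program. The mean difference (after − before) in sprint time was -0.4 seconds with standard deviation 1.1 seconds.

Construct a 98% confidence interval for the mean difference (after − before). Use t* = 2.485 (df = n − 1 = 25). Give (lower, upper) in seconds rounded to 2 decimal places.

(-0.94, 0.14)

This is a matched-pairs design, so SE = s_d/√n = 1.1/√26 = 0.2157.
Margin = 2.485 × 0.2157 = 0.5360; the interval is -0.4 ± 0.5360 = (-0.94, 0.14).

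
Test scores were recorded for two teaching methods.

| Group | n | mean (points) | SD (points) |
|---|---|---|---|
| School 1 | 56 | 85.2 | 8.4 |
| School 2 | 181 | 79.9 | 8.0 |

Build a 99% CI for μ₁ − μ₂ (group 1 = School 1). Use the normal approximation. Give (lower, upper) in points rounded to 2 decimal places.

(2.03, 8.57)

Standard errors of each mean: 8.4/√56 = 1.1225 and 8.0/√181 = 0.5946.
SE(x̄₁ − x̄₂) = √(1.1225² + 0.5946²) = 1.2703 for independent samples with unequal variances.
With z* = 2.576, the margin is 2.576 × 1.2703 = 3.2723.
x̄₁ − x̄₂ = 85.2 − 79.9 = 5.3000; the interval is 5.3000 ± 3.2723 = (2.03, 8.57).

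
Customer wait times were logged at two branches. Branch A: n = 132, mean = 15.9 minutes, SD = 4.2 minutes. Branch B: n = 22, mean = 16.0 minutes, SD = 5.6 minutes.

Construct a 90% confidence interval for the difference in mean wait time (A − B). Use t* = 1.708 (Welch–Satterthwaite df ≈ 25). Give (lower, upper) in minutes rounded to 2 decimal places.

(-2.23, 2.03)

Per-group SEs: s₁/√n₁ = 4.2/√132 = 0.3656, s₂/√n₂ = 5.6/√22 = 1.1939.
Unpooled SE of the difference: √(0.13366336 + 1.42539721) = 1.2486.
Margin of error = t* · SE = 1.708 × 1.2486 = 2.1326.
x̄₁ − x̄₂ = 15.9 − 16.0 = -0.1000.
CI: -0.1000 ± 2.1326 = (-2.23, 2.03).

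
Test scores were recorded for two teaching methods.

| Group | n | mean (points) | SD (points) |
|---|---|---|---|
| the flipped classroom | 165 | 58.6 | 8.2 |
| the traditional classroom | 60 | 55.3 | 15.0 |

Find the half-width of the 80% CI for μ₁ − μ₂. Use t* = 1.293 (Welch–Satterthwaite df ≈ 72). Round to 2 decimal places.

2.64

Standard errors of each mean: 8.2/√165 = 0.6384 and 15.0/√60 = 1.9365.
SE(x̄₁ − x̄₂) = √(0.6384² + 1.9365²) = 2.0390 for independent samples with unequal variances.
With t* = 1.293, the margin is 1.293 × 2.0390 = 2.6364.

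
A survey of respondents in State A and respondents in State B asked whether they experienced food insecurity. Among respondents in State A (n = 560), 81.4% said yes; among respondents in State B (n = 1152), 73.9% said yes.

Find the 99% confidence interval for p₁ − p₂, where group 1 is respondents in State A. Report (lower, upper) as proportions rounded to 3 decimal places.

(0.021, 0.129)

The two standard errors are √(0.8140×0.1860/560) = 0.01644 and √(0.7390×0.2610/1152) = 0.01294.
Because the samples are independent, SE_diff = √(0.01644² + 0.01294²) = 0.02092.
Using z* = 2.576 for 99%, ME = 2.576 × 0.02092 = 0.05389.
p̂₁ − p̂₂ = 0.0750; interval 0.0750 ± 0.05389 gives (0.021, 0.129).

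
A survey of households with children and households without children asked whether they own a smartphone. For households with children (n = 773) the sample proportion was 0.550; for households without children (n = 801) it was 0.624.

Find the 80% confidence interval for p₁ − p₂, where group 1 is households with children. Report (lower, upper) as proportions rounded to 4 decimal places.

(-0.1057, -0.0423)

Each SE is √(p̂(1−p̂)/n): √(0.5500·0.4500/773) = 0.01789 and √(0.6240·0.3760/801) = 0.01711.
SE(p̂₁ − p̂₂) = √(SE₁² + SE₂²) = √(0.0003200521 + 0.0002927521) = 0.02475, since the two samples are independent.
At 80% confidence z* = 1.282; margin = 1.282 × 0.02475 = 0.03173.
The difference is 0.5500 − 0.6240 = -0.0740, so the interval is -0.0740 ± 0.03173 = (-0.1057, -0.0423).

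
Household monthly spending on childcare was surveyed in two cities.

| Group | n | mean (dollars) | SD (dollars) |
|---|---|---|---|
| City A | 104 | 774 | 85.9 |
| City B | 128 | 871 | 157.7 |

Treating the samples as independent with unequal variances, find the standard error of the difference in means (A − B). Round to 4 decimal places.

16.2862

Standard errors of each mean: 85.9/√104 = 8.4232 and 157.7/√128 = 13.9388.
SE(x̄₁ − x̄₂) = √(8.4232² + 13.9388²) = 16.2862 for independent samples with unequal variances.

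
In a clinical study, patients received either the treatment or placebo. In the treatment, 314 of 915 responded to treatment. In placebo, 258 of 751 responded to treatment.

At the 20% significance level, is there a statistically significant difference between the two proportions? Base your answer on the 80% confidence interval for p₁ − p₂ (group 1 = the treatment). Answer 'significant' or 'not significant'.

p̂₁ = 314/915 = 0.3432 and p̂₂ = 258/751 = 0.3435.
SE₁ = √(p̂₁(1−p̂₁)/n₁) = √(0.3432·0.6568/915) = 0.01570; SE₂ = √(0.3435·0.6565/751) = 0.01733.
Independent samples: SE of the difference = √(SE₁² + SE₂²) = √(0.00024649 + 0.0003003289) = 0.02338.
z* for 80% confidence is 1.282, so the margin of error is 1.282 × 0.02338 = 0.02997.
Point estimate p̂₁ − p̂₂ = 0.3432 − 0.3435 = -0.0003.
-0.0003 ± 0.02997 → (-0.03027, 0.02967).
The interval (-0.03027, 0.02967) contains 0, so the difference is not significant.

not significant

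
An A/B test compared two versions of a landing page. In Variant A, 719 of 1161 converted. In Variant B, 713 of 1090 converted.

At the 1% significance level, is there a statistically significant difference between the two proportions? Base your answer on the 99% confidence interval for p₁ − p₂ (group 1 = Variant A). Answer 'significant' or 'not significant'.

Sample proportions: 719/1161 = 0.6193, 713/1090 = 0.6541.
Each SE is √(p̂(1−p̂)/n): √(0.6193·0.3807/1161) = 0.01425 and √(0.6541·0.3459/1090) = 0.01441.
SE(p̂₁ − p̂₂) = √(SE₁² + SE₂²) = √(0.0002030625 + 0.0002076481) = 0.02027, since the two samples are independent.
At 99% confidence z* = 2.576; margin = 2.576 × 0.02027 = 0.05222.
The difference is 0.6193 − 0.6541 = -0.0348, so the interval is -0.0348 ± 0.05222 = (-0.08702, 0.01742).
The interval (-0.08702, 0.01742) contains 0, so the difference is not significant.

not significant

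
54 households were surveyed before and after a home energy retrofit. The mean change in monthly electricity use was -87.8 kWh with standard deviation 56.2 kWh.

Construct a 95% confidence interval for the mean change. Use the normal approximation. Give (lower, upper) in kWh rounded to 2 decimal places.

Paired design: SE = s_d/√n = 56.2/√54 = 7.6479.
z* = 1.960; margin of error = 1.960 × 7.6479 = 14.9899.
-87.8 ± 14.9899 → (-102.79, -72.81).

(-102.79, -72.81)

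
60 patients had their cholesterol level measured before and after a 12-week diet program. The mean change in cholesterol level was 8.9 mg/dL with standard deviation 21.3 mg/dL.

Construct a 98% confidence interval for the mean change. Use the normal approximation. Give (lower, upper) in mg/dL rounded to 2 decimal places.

This is a matched-pairs design, so SE = s_d/√n = 21.3/√60 = 2.7498.
Margin = 2.326 × 2.7498 = 6.3960; the interval is 8.9 ± 6.3960 = (2.50, 15.30).

(2.50, 15.30)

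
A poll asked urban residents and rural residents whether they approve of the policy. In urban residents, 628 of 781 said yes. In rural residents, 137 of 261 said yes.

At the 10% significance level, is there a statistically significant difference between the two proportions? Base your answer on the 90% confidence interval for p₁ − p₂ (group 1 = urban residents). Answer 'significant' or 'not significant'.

p̂₁ = 628/781 = 0.8041 and p̂₂ = 137/261 = 0.5249.
SE₁ = √(p̂₁(1−p̂₁)/n₁) = √(0.8041·0.1959/781) = 0.01420; SE₂ = √(0.5249·0.4751/261) = 0.03091.
Independent samples: SE of the difference = √(SE₁² + SE₂²) = √(0.00020164 + 0.0009554281) = 0.03402.
z* for 90% confidence is 1.645, so the margin of error is 1.645 × 0.03402 = 0.05596.
Point estimate p̂₁ − p̂₂ = 0.8041 − 0.5249 = 0.2792.
0.2792 ± 0.05596 → (0.22324, 0.33516).
The interval (0.22324, 0.33516) does not contain 0, so the difference is significant.

significant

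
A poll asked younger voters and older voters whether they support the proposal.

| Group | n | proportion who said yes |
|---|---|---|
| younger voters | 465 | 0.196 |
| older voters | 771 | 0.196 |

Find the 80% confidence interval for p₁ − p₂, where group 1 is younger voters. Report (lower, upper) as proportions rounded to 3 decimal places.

(-0.030, 0.030)

The two standard errors are √(0.1960×0.8040/465) = 0.01841 and √(0.1960×0.8040/771) = 0.01430.
Because the samples are independent, SE_diff = √(0.01841² + 0.01430²) = 0.02331.
Using z* = 1.282 for 80%, ME = 1.282 × 0.02331 = 0.02988.
p̂₁ − p̂₂ = 0.0000; interval 0.0000 ± 0.02988 gives (-0.030, 0.030).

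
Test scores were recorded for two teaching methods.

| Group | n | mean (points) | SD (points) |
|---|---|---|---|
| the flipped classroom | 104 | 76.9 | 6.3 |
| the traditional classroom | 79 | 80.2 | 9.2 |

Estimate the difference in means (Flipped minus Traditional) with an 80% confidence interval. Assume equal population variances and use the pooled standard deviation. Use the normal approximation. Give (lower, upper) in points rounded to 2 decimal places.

Pooled variance s_p² = [103·6.3² + 78·9.2²] / (104+79−2) = 59.0607, so s_p = 7.6851.
SE_diff = s_p·√(1/n₁ + 1/n₂) = 7.6851·√(1/104 + 1/79) = 1.1470.
z* = 1.282; margin = 1.282 × 1.1470 = 1.4705.
Difference = 76.9 − 80.2 = -3.3000.
-3.3000 ± 1.4705 → (-4.77, -1.83).

(-4.77, -1.83)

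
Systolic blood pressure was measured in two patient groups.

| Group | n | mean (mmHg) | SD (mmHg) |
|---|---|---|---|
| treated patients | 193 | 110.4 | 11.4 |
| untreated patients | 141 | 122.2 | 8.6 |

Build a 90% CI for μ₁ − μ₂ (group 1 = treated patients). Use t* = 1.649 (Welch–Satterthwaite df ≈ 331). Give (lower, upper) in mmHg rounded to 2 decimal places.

Standard errors of each mean: 11.4/√193 = 0.8206 and 8.6/√141 = 0.7243.
SE(x̄₁ − x̄₂) = √(0.8206² + 0.7243²) = 1.0945 for independent samples with unequal variances.
With t* = 1.649, the margin is 1.649 × 1.0945 = 1.8048.
x̄₁ − x̄₂ = 110.4 − 122.2 = -11.8000; the interval is -11.8000 ± 1.8048 = (-13.60, -10.00).

(-13.60, -10.00)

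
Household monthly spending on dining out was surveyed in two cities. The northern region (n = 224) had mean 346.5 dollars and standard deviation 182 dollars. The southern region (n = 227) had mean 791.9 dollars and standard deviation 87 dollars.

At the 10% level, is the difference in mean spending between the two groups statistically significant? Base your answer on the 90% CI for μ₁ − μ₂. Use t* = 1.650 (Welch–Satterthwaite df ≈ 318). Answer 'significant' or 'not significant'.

significant

Standard errors of each mean: 182/√224 = 12.1604 and 87/√227 = 5.7744.
SE(x̄₁ − x̄₂) = √(12.1604² + 5.7744²) = 13.4618 for independent samples with unequal variances.
With t* = 1.650, the margin is 1.650 × 13.4618 = 22.2120.
x̄₁ − x̄₂ = 346.5 − 791.9 = -445.4000; the interval is -445.4000 ± 22.2120 = (-467.6120, -423.1880).
The interval (-467.6120, -423.1880) does not contain 0, so the difference is significant.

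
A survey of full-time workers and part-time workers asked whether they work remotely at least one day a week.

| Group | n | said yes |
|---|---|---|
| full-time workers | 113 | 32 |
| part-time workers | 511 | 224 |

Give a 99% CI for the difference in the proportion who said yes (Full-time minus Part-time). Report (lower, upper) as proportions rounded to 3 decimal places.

(-0.278, -0.032)

p̂₁ = 32/113 = 0.2832 and p̂₂ = 224/511 = 0.4384.
SE₁ = √(p̂₁(1−p̂₁)/n₁) = √(0.2832·0.7168/113) = 0.04238; SE₂ = √(0.4384·0.5616/511) = 0.02195.
Independent samples: SE of the difference = √(SE₁² + SE₂²) = √(0.0017960644 + 0.0004818025) = 0.04773.
z* for 99% confidence is 2.576, so the margin of error is 2.576 × 0.04773 = 0.12295.
Point estimate p̂₁ − p̂₂ = 0.2832 − 0.4384 = -0.1552.
-0.1552 ± 0.12295 → (-0.278, -0.032).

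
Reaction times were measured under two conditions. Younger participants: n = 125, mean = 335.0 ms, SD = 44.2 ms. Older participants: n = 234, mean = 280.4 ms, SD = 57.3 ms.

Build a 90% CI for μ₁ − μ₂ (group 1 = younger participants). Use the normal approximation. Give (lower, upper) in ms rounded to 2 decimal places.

(45.64, 63.56)

Standard errors of each mean: 44.2/√125 = 3.9534 and 57.3/√234 = 3.7458.
SE(x̄₁ − x̄₂) = √(3.9534² + 3.7458²) = 5.4461 for independent samples with unequal variances.
With z* = 1.645, the margin is 1.645 × 5.4461 = 8.9588.
x̄₁ − x̄₂ = 335.0 − 280.4 = 54.6000; the interval is 54.6000 ± 8.9588 = (45.64, 63.56).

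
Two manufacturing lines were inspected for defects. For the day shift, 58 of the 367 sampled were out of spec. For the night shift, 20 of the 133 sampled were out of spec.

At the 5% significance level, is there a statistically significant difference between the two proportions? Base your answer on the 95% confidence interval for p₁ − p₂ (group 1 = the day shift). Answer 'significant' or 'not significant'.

p̂₁ = 58/367 = 0.1580 and p̂₂ = 20/133 = 0.1504.
SE₁ = √(p̂₁(1−p̂₁)/n₁) = √(0.1580·0.8420/367) = 0.01904; SE₂ = √(0.1504·0.8496/133) = 0.03100.
Independent samples: SE of the difference = √(SE₁² + SE₂²) = √(0.0003625216 + 0.000961) = 0.03638.
z* for 95% confidence is 1.960, so the margin of error is 1.960 × 0.03638 = 0.07130.
Point estimate p̂₁ − p̂₂ = 0.1580 − 0.1504 = 0.0076.
0.0076 ± 0.07130 → (-0.06370, 0.07890).
The interval (-0.06370, 0.07890) contains 0, so the difference is not significant.

not significant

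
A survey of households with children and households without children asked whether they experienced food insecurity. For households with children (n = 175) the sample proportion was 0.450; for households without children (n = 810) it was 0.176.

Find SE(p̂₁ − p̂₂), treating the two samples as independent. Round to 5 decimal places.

0.03992

The two standard errors are √(0.4500×0.5500/175) = 0.03761 and √(0.1760×0.8240/810) = 0.01338.
Because the samples are independent, SE_diff = √(0.03761² + 0.01338²) = 0.03992.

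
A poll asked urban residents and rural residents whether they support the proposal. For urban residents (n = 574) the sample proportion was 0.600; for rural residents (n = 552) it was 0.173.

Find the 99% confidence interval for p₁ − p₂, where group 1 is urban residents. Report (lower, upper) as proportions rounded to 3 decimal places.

(0.360, 0.494)

Each SE is √(p̂(1−p̂)/n): √(0.6000·0.4000/574) = 0.02045 and √(0.1730·0.8270/552) = 0.01610.
SE(p̂₁ − p̂₂) = √(SE₁² + SE₂²) = √(0.0004182025 + 0.00025921) = 0.02603, since the two samples are independent.
At 99% confidence z* = 2.576; margin = 2.576 × 0.02603 = 0.06705.
The difference is 0.6000 − 0.1730 = 0.4270, so the interval is 0.4270 ± 0.06705 = (0.360, 0.494).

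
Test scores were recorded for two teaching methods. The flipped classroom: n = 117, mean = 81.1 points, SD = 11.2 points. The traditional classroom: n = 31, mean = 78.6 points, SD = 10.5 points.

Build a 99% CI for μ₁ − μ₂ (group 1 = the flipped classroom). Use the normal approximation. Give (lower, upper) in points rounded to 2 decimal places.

(-3.04, 8.04)

SE₁ = s₁/√n₁ = 11.2/√117 = 1.0354; SE₂ = 10.5/√31 = 1.8859.
Independent samples, unequal variances: SE_diff = √(SE₁² + SE₂²) = √(1.07205316 + 3.55661881) = 2.1514.
z* = 2.576, so margin of error = 2.576 × 2.1514 = 5.5420.
Difference in means = 81.1 − 78.6 = 2.5000.
2.5000 ± 5.5420 → (-3.04, 8.04).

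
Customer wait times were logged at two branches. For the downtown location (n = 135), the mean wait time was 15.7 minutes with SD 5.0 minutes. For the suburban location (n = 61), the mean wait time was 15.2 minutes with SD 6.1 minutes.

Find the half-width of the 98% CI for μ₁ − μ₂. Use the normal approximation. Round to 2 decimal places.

SE₁ = s₁/√n₁ = 5.0/√135 = 0.4303; SE₂ = 6.1/√61 = 0.7810.
Independent samples, unequal variances: SE_diff = √(SE₁² + SE₂²) = √(0.18515809 + 0.609961) = 0.8917.
z* = 2.326, so margin of error = 2.326 × 0.8917 = 2.0741.

2.07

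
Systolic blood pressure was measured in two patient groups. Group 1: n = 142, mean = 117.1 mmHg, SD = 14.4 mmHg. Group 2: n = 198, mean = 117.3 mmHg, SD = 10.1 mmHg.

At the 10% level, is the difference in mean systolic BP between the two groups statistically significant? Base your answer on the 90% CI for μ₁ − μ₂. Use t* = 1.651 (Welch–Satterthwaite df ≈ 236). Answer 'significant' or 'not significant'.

SE₁ = s₁/√n₁ = 14.4/√142 = 1.2084; SE₂ = 10.1/√198 = 0.7178.
Independent samples, unequal variances: SE_diff = √(SE₁² + SE₂²) = √(1.46023056 + 0.51523684) = 1.4055.
t* = 1.651, so margin of error = 1.651 × 1.4055 = 2.3205.
Difference in means = 117.1 − 117.3 = -0.2000.
-0.2000 ± 2.3205 → (-2.5205, 2.1205).
The interval (-2.5205, 2.1205) contains 0, so the difference is not significant.

not significant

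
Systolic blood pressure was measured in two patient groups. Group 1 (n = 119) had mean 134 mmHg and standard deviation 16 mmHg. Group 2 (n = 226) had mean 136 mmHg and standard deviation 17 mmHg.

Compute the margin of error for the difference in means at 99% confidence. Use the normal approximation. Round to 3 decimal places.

4.771

Per-group SEs: s₁/√n₁ = 16/√119 = 1.4667, s₂/√n₂ = 17/√226 = 1.1308.
Unpooled SE of the difference: √(2.15120889 + 1.27870864) = 1.8520.
Margin of error = z* · SE = 2.576 × 1.8520 = 4.7708.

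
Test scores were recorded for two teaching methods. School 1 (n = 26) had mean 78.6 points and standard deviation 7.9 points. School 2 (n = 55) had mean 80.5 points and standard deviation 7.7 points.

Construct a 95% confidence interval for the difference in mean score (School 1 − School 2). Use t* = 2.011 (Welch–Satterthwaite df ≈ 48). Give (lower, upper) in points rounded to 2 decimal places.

Per-group SEs: s₁/√n₁ = 7.9/√26 = 1.5493, s₂/√n₂ = 7.7/√55 = 1.0383.
Unpooled SE of the difference: √(2.40033049 + 1.07806689) = 1.8650.
Margin of error = t* · SE = 2.011 × 1.8650 = 3.7505.
x̄₁ − x̄₂ = 78.6 − 80.5 = -1.9000.
CI: -1.9000 ± 3.7505 = (-5.65, 1.85).

(-5.65, 1.85)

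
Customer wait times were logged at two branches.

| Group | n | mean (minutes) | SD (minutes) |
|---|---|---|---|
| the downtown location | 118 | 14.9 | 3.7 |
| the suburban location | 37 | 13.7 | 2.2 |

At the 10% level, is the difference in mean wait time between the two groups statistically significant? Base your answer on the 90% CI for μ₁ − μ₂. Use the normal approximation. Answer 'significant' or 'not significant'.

significant

SE₁ = s₁/√n₁ = 3.7/√118 = 0.3406; SE₂ = 2.2/√37 = 0.3617.
Independent samples, unequal variances: SE_diff = √(SE₁² + SE₂²) = √(0.11600836 + 0.13082689) = 0.4968.
z* = 1.645, so margin of error = 1.645 × 0.4968 = 0.8172.
Difference in means = 14.9 − 13.7 = 1.2000.
1.2000 ± 0.8172 → (0.3828, 2.0172).
The interval (0.3828, 2.0172) does not contain 0, so the difference is significant.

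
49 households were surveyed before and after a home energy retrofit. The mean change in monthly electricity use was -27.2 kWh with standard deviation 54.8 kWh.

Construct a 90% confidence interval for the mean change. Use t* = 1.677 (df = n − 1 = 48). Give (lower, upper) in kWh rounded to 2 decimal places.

(-40.33, -14.07)

Paired design: SE = s_d/√n = 54.8/√49 = 7.8286.
t* = 1.677; margin of error = 1.677 × 7.8286 = 13.1286.
-27.2 ± 13.1286 → (-40.33, -14.07).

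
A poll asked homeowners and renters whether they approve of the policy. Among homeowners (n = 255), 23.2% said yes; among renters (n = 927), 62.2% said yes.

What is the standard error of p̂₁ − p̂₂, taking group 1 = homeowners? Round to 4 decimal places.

0.0309

SE₁ = √(p̂₁(1−p̂₁)/n₁) = √(0.2320·0.7680/255) = 0.02643; SE₂ = √(0.6220·0.3780/927) = 0.01593.
Independent samples: SE of the difference = √(SE₁² + SE₂²) = √(0.0006985449 + 0.0002537649) = 0.03086.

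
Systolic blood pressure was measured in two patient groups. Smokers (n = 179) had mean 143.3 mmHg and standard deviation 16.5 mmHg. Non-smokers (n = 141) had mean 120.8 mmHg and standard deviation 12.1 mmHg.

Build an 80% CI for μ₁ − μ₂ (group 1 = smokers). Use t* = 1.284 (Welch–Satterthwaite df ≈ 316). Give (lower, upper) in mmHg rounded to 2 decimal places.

Per-group SEs: s₁/√n₁ = 16.5/√179 = 1.2333, s₂/√n₂ = 12.1/√141 = 1.0190.
Unpooled SE of the difference: √(1.52102889 + 1.038361) = 1.5998.
Margin of error = t* · SE = 1.284 × 1.5998 = 2.0541.
x̄₁ − x̄₂ = 143.3 − 120.8 = 22.5000.
CI: 22.5000 ± 2.0541 = (20.45, 24.55).

(20.45, 24.55)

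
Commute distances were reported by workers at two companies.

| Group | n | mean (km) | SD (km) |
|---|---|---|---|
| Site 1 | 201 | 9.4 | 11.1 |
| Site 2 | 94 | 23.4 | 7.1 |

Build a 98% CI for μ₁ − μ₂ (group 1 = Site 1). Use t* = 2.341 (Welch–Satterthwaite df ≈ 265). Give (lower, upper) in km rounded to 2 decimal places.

(-16.51, -11.49)

Standard errors of each mean: 11.1/√201 = 0.7829 and 7.1/√94 = 0.7323.
SE(x̄₁ − x̄₂) = √(0.7829² + 0.7323²) = 1.0720 for independent samples with unequal variances.
With t* = 2.341, the margin is 2.341 × 1.0720 = 2.5096.
x̄₁ − x̄₂ = 9.4 − 23.4 = -14.0000; the interval is -14.0000 ± 2.5096 = (-16.51, -11.49).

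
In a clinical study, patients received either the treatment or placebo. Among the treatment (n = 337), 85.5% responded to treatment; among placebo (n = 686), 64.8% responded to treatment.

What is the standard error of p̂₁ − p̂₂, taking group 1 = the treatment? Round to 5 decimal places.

The two standard errors are √(0.8550×0.1450/337) = 0.01918 and √(0.6480×0.3520/686) = 0.01823.
Because the samples are independent, SE_diff = √(0.01918² + 0.01823²) = 0.02646.

0.02646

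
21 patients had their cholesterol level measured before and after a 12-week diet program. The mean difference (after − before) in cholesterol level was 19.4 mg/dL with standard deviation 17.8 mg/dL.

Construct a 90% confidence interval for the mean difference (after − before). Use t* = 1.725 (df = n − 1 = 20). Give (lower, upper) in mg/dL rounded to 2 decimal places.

(12.70, 26.10)

Paired design: SE = s_d/√n = 17.8/√21 = 3.8843.
t* = 1.725; margin of error = 1.725 × 3.8843 = 6.7004.
19.4 ± 6.7004 → (12.70, 26.10).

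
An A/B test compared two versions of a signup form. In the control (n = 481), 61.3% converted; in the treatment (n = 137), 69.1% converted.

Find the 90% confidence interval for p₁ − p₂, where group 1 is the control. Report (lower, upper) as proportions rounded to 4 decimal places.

SE₁ = √(p̂₁(1−p̂₁)/n₁) = √(0.6130·0.3870/481) = 0.02221; SE₂ = √(0.6910·0.3090/137) = 0.03948.
Independent samples: SE of the difference = √(SE₁² + SE₂²) = √(0.0004932841 + 0.0015586704) = 0.04530.
z* for 90% confidence is 1.645, so the margin of error is 1.645 × 0.04530 = 0.07452.
Point estimate p̂₁ − p̂₂ = 0.6130 − 0.6910 = -0.0780.
-0.0780 ± 0.07452 → (-0.1525, -0.0035).

(-0.1525, -0.0035)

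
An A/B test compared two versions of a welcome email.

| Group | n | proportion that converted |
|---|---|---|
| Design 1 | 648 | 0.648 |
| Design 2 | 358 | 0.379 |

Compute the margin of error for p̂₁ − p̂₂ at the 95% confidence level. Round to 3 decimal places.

The two standard errors are √(0.6480×0.3520/648) = 0.01876 and √(0.3790×0.6210/358) = 0.02564.
Because the samples are independent, SE_diff = √(0.01876² + 0.02564²) = 0.03177.
Using z* = 1.960 for 95%, ME = 1.960 × 0.03177 = 0.06227.

0.062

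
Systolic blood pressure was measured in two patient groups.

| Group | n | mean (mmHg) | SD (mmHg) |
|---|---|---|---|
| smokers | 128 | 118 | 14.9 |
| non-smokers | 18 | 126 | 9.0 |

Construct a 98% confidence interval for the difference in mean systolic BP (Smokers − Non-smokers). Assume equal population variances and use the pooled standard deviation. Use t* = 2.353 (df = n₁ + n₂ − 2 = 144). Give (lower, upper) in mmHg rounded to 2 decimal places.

s_p = √[((n₁−1)s₁² + (n₂−1)s₂²)/(n₁+n₂−2)] = √[(127·14.9² + 17·9.0²)/144] = 14.3305.
SE = 14.3305·√(1/128 + 1/18) = 3.6074.
With t* = 2.353, margin = 2.353 × 3.6074 = 8.4882.
x̄₁ − x̄₂ = 118 − 126 = -8.0000; interval -8.0000 ± 8.4882 = (-16.49, 0.49).

(-16.49, 0.49)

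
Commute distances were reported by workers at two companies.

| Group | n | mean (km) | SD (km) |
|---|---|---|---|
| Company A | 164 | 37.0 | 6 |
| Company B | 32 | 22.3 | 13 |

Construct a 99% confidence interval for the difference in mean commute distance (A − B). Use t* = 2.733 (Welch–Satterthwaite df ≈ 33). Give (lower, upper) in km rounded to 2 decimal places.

Standard errors of each mean: 6/√164 = 0.4685 and 13/√32 = 2.2981.
SE(x̄₁ − x̄₂) = √(0.4685² + 2.2981²) = 2.3454 for independent samples with unequal variances.
With t* = 2.733, the margin is 2.733 × 2.3454 = 6.4100.
x̄₁ − x̄₂ = 37.0 − 22.3 = 14.7000; the interval is 14.7000 ± 6.4100 = (8.29, 21.11).

(8.29, 21.11)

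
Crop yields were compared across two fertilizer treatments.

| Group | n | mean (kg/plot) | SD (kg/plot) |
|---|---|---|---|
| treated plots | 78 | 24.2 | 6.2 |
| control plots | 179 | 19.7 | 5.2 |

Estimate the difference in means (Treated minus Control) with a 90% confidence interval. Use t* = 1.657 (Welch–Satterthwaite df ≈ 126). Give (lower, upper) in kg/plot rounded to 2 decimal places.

Per-group SEs: s₁/√n₁ = 6.2/√78 = 0.7020, s₂/√n₂ = 5.2/√179 = 0.3887.
Unpooled SE of the difference: √(0.492804 + 0.15108769) = 0.8024.
Margin of error = t* · SE = 1.657 × 0.8024 = 1.3296.
x̄₁ − x̄₂ = 24.2 − 19.7 = 4.5000.
CI: 4.5000 ± 1.3296 = (3.17, 5.83).

(3.17, 5.83)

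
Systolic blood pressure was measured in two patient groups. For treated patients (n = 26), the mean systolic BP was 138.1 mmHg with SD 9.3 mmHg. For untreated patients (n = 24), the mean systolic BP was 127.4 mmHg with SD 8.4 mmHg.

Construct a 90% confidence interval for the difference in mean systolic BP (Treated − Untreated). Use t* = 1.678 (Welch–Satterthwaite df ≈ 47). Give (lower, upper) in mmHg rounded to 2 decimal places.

Per-group SEs: s₁/√n₁ = 9.3/√26 = 1.8239, s₂/√n₂ = 8.4/√24 = 1.7146.
Unpooled SE of the difference: √(3.32661121 + 2.93985316) = 2.5033.
Margin of error = t* · SE = 1.678 × 2.5033 = 4.2005.
x̄₁ − x̄₂ = 138.1 − 127.4 = 10.7000.
CI: 10.7000 ± 4.2005 = (6.50, 14.90).

(6.50, 14.90)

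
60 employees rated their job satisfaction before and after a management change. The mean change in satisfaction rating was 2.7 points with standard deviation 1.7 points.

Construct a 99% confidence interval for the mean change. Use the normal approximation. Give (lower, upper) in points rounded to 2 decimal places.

This is a matched-pairs design, so SE = s_d/√n = 1.7/√60 = 0.2195.
Margin = 2.576 × 0.2195 = 0.5654; the interval is 2.7 ± 0.5654 = (2.13, 3.27).

(2.13, 3.27)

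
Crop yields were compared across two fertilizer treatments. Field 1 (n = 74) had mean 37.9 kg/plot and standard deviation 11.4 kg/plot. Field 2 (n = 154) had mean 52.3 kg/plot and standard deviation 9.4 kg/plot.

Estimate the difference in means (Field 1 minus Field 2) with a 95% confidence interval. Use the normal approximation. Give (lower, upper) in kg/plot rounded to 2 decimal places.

SE₁ = s₁/√n₁ = 11.4/√74 = 1.3252; SE₂ = 9.4/√154 = 0.7575.
Independent samples, unequal variances: SE_diff = √(SE₁² + SE₂²) = √(1.75615504 + 0.57380625) = 1.5264.
z* = 1.960, so margin of error = 1.960 × 1.5264 = 2.9917.
Difference in means = 37.9 − 52.3 = -14.4000.
-14.4000 ± 2.9917 → (-17.39, -11.41).

(-17.39, -11.41)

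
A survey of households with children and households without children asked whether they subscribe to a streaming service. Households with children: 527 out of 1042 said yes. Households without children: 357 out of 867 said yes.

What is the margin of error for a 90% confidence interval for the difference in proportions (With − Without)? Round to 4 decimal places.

0.0375

Sample proportions: 527/1042 = 0.5058, 357/867 = 0.4118.
Each SE is √(p̂(1−p̂)/n): √(0.5058·0.4942/1042) = 0.01549 and √(0.4118·0.5882/867) = 0.01671.
SE(p̂₁ − p̂₂) = √(SE₁² + SE₂²) = √(0.0002399401 + 0.0002792241) = 0.02279, since the two samples are independent.
At 90% confidence z* = 1.645; margin = 1.645 × 0.02279 = 0.03749.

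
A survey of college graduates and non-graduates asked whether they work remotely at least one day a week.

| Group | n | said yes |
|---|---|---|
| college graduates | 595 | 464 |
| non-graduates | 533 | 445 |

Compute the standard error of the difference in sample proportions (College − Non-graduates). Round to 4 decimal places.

0.0234

Sample proportions: 464/595 = 0.7798, 445/533 = 0.8349.
Each SE is √(p̂(1−p̂)/n): √(0.7798·0.2202/595) = 0.01699 and √(0.8349·0.1651/533) = 0.01608.
SE(p̂₁ − p̂₂) = √(SE₁² + SE₂²) = √(0.0002886601 + 0.0002585664) = 0.02339, since the two samples are independent.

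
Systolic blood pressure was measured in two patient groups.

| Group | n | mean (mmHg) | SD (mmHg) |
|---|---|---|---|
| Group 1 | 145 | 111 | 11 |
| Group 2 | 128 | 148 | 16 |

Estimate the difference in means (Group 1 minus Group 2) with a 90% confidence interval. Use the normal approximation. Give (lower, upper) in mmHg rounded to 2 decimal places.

(-39.77, -34.23)

Per-group SEs: s₁/√n₁ = 11/√145 = 0.9135, s₂/√n₂ = 16/√128 = 1.4142.
Unpooled SE of the difference: √(0.83448225 + 1.99996164) = 1.6836.
Margin of error = z* · SE = 1.645 × 1.6836 = 2.7695.
x̄₁ − x̄₂ = 111 − 148 = -37.0000.
CI: -37.0000 ± 2.7695 = (-39.77, -34.23).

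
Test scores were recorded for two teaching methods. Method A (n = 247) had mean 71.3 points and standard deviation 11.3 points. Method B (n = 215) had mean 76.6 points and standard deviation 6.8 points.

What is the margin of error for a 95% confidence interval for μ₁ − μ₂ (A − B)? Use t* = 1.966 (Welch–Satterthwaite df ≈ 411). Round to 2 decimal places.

Standard errors of each mean: 11.3/√247 = 0.7190 and 6.8/√215 = 0.4638.
SE(x̄₁ − x̄₂) = √(0.7190² + 0.4638²) = 0.8556 for independent samples with unequal variances.
With t* = 1.966, the margin is 1.966 × 0.8556 = 1.6821.

1.68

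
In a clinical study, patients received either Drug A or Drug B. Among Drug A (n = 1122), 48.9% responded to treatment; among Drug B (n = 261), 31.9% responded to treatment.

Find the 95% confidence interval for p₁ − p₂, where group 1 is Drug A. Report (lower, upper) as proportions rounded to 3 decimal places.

Each SE is √(p̂(1−p̂)/n): √(0.4890·0.5110/1122) = 0.01492 and √(0.3190·0.6810/261) = 0.02885.
SE(p̂₁ − p̂₂) = √(SE₁² + SE₂²) = √(0.0002226064 + 0.0008323225) = 0.03248, since the two samples are independent.
At 95% confidence z* = 1.960; margin = 1.960 × 0.03248 = 0.06366.
The difference is 0.4890 − 0.3190 = 0.1700, so the interval is 0.1700 ± 0.06366 = (0.106, 0.234).

(0.106, 0.234)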